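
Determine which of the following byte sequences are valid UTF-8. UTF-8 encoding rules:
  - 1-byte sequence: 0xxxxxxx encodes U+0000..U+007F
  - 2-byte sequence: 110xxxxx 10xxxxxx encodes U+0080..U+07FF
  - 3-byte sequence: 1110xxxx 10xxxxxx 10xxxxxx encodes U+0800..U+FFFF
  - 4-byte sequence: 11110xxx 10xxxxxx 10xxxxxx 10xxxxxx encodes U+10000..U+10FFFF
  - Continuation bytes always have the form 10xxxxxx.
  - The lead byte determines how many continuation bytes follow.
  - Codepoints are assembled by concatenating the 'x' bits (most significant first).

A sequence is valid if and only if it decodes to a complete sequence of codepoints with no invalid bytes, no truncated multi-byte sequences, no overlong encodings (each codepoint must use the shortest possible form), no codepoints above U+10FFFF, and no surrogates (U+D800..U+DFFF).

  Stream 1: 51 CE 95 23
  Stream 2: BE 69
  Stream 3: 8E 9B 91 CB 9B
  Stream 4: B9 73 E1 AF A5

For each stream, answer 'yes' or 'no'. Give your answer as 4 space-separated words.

Stream 1: decodes cleanly. VALID
Stream 2: error at byte offset 0. INVALID
Stream 3: error at byte offset 0. INVALID
Stream 4: error at byte offset 0. INVALID

Answer: yes no no no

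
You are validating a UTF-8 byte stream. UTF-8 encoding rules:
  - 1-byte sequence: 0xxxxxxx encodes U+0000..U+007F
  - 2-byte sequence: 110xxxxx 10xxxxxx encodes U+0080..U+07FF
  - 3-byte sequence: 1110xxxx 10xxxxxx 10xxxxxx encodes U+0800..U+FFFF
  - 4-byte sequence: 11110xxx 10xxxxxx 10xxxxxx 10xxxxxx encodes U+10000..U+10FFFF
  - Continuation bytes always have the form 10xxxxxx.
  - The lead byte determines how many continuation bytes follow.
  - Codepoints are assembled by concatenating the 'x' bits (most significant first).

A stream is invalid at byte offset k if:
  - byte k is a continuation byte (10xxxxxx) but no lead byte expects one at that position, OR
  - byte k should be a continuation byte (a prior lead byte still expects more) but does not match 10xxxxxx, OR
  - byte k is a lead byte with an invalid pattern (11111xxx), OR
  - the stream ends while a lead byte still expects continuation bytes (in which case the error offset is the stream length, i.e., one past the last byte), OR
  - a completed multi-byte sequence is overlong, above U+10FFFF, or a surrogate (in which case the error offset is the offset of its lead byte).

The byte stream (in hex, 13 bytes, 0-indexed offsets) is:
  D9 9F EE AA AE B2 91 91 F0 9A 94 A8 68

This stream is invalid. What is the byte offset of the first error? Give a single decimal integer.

Answer: 5

Derivation:
Byte[0]=D9: 2-byte lead, need 1 cont bytes. acc=0x19
Byte[1]=9F: continuation. acc=(acc<<6)|0x1F=0x65F
Completed: cp=U+065F (starts at byte 0)
Byte[2]=EE: 3-byte lead, need 2 cont bytes. acc=0xE
Byte[3]=AA: continuation. acc=(acc<<6)|0x2A=0x3AA
Byte[4]=AE: continuation. acc=(acc<<6)|0x2E=0xEAAE
Completed: cp=U+EAAE (starts at byte 2)
Byte[5]=B2: INVALID lead byte (not 0xxx/110x/1110/11110)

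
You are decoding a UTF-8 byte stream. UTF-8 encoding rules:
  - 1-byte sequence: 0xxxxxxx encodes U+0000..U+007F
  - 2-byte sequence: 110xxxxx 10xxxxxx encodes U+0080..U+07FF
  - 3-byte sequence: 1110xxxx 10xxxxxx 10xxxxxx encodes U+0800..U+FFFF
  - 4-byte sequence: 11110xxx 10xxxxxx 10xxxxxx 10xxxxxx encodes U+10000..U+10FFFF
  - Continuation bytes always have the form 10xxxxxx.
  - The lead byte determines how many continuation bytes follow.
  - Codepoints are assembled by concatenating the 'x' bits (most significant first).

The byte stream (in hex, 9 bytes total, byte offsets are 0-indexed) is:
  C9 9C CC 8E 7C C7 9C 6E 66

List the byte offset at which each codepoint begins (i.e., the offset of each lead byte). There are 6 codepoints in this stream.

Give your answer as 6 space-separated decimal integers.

Answer: 0 2 4 5 7 8

Derivation:
Byte[0]=C9: 2-byte lead, need 1 cont bytes. acc=0x9
Byte[1]=9C: continuation. acc=(acc<<6)|0x1C=0x25C
Completed: cp=U+025C (starts at byte 0)
Byte[2]=CC: 2-byte lead, need 1 cont bytes. acc=0xC
Byte[3]=8E: continuation. acc=(acc<<6)|0x0E=0x30E
Completed: cp=U+030E (starts at byte 2)
Byte[4]=7C: 1-byte ASCII. cp=U+007C
Byte[5]=C7: 2-byte lead, need 1 cont bytes. acc=0x7
Byte[6]=9C: continuation. acc=(acc<<6)|0x1C=0x1DC
Completed: cp=U+01DC (starts at byte 5)
Byte[7]=6E: 1-byte ASCII. cp=U+006E
Byte[8]=66: 1-byte ASCII. cp=U+0066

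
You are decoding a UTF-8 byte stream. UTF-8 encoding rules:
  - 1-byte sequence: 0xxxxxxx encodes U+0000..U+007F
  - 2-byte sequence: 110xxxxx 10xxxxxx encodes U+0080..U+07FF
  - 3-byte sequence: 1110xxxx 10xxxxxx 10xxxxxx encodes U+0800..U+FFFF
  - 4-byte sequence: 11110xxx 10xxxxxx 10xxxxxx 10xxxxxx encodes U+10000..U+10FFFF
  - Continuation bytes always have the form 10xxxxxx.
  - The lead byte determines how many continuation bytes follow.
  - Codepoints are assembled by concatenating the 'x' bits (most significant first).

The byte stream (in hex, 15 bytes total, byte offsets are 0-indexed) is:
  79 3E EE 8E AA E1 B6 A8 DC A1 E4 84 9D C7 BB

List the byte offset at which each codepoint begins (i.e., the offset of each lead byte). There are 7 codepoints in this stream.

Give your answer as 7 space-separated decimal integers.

Answer: 0 1 2 5 8 10 13

Derivation:
Byte[0]=79: 1-byte ASCII. cp=U+0079
Byte[1]=3E: 1-byte ASCII. cp=U+003E
Byte[2]=EE: 3-byte lead, need 2 cont bytes. acc=0xE
Byte[3]=8E: continuation. acc=(acc<<6)|0x0E=0x38E
Byte[4]=AA: continuation. acc=(acc<<6)|0x2A=0xE3AA
Completed: cp=U+E3AA (starts at byte 2)
Byte[5]=E1: 3-byte lead, need 2 cont bytes. acc=0x1
Byte[6]=B6: continuation. acc=(acc<<6)|0x36=0x76
Byte[7]=A8: continuation. acc=(acc<<6)|0x28=0x1DA8
Completed: cp=U+1DA8 (starts at byte 5)
Byte[8]=DC: 2-byte lead, need 1 cont bytes. acc=0x1C
Byte[9]=A1: continuation. acc=(acc<<6)|0x21=0x721
Completed: cp=U+0721 (starts at byte 8)
Byte[10]=E4: 3-byte lead, need 2 cont bytes. acc=0x4
Byte[11]=84: continuation. acc=(acc<<6)|0x04=0x104
Byte[12]=9D: continuation. acc=(acc<<6)|0x1D=0x411D
Completed: cp=U+411D (starts at byte 10)
Byte[13]=C7: 2-byte lead, need 1 cont bytes. acc=0x7
Byte[14]=BB: continuation. acc=(acc<<6)|0x3B=0x1FB
Completed: cp=U+01FB (starts at byte 13)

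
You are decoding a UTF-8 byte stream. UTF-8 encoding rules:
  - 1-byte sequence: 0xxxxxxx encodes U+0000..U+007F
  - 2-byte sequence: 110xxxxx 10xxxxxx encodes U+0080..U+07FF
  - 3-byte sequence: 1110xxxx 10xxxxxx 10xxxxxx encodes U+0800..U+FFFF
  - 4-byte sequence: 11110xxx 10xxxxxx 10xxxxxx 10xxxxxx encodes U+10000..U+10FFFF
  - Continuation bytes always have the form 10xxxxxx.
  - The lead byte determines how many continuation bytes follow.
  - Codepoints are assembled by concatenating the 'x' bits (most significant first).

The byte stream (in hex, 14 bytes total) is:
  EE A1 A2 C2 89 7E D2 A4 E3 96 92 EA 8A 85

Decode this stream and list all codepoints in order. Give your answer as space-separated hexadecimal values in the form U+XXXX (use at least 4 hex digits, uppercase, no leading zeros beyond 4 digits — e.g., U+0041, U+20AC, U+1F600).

Answer: U+E862 U+0089 U+007E U+04A4 U+3592 U+A285

Derivation:
Byte[0]=EE: 3-byte lead, need 2 cont bytes. acc=0xE
Byte[1]=A1: continuation. acc=(acc<<6)|0x21=0x3A1
Byte[2]=A2: continuation. acc=(acc<<6)|0x22=0xE862
Completed: cp=U+E862 (starts at byte 0)
Byte[3]=C2: 2-byte lead, need 1 cont bytes. acc=0x2
Byte[4]=89: continuation. acc=(acc<<6)|0x09=0x89
Completed: cp=U+0089 (starts at byte 3)
Byte[5]=7E: 1-byte ASCII. cp=U+007E
Byte[6]=D2: 2-byte lead, need 1 cont bytes. acc=0x12
Byte[7]=A4: continuation. acc=(acc<<6)|0x24=0x4A4
Completed: cp=U+04A4 (starts at byte 6)
Byte[8]=E3: 3-byte lead, need 2 cont bytes. acc=0x3
Byte[9]=96: continuation. acc=(acc<<6)|0x16=0xD6
Byte[10]=92: continuation. acc=(acc<<6)|0x12=0x3592
Completed: cp=U+3592 (starts at byte 8)
Byte[11]=EA: 3-byte lead, need 2 cont bytes. acc=0xA
Byte[12]=8A: continuation. acc=(acc<<6)|0x0A=0x28A
Byte[13]=85: continuation. acc=(acc<<6)|0x05=0xA285
Completed: cp=U+A285 (starts at byte 11)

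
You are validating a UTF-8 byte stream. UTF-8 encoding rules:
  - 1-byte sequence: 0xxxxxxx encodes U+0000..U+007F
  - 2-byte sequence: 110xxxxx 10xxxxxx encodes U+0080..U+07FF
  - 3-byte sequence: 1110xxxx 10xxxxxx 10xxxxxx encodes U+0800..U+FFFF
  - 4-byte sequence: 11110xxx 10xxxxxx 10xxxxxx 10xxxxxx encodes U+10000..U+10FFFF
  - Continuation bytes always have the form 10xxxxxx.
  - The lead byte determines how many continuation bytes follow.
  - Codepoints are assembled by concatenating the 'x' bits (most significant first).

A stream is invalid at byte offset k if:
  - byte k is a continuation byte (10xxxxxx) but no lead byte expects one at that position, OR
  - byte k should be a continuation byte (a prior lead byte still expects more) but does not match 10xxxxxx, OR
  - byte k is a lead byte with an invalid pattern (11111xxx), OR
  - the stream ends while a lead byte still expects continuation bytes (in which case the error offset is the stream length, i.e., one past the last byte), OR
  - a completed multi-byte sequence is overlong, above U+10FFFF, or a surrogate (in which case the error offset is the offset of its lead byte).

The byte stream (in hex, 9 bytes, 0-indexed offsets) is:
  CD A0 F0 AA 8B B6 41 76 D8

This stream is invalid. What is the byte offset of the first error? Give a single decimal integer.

Byte[0]=CD: 2-byte lead, need 1 cont bytes. acc=0xD
Byte[1]=A0: continuation. acc=(acc<<6)|0x20=0x360
Completed: cp=U+0360 (starts at byte 0)
Byte[2]=F0: 4-byte lead, need 3 cont bytes. acc=0x0
Byte[3]=AA: continuation. acc=(acc<<6)|0x2A=0x2A
Byte[4]=8B: continuation. acc=(acc<<6)|0x0B=0xA8B
Byte[5]=B6: continuation. acc=(acc<<6)|0x36=0x2A2F6
Completed: cp=U+2A2F6 (starts at byte 2)
Byte[6]=41: 1-byte ASCII. cp=U+0041
Byte[7]=76: 1-byte ASCII. cp=U+0076
Byte[8]=D8: 2-byte lead, need 1 cont bytes. acc=0x18
Byte[9]: stream ended, expected continuation. INVALID

Answer: 9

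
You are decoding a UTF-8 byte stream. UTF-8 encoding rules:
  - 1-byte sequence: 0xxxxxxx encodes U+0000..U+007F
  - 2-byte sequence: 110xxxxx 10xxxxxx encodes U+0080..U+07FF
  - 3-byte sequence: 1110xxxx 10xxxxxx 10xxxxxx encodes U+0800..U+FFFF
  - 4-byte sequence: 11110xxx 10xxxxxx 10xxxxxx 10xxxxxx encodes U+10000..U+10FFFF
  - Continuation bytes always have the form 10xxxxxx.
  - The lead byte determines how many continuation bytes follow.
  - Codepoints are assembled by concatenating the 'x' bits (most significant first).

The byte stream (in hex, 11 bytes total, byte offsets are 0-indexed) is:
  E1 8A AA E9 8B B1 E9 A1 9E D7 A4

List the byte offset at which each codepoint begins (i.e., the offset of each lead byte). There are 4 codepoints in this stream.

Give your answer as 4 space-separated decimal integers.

Answer: 0 3 6 9

Derivation:
Byte[0]=E1: 3-byte lead, need 2 cont bytes. acc=0x1
Byte[1]=8A: continuation. acc=(acc<<6)|0x0A=0x4A
Byte[2]=AA: continuation. acc=(acc<<6)|0x2A=0x12AA
Completed: cp=U+12AA (starts at byte 0)
Byte[3]=E9: 3-byte lead, need 2 cont bytes. acc=0x9
Byte[4]=8B: continuation. acc=(acc<<6)|0x0B=0x24B
Byte[5]=B1: continuation. acc=(acc<<6)|0x31=0x92F1
Completed: cp=U+92F1 (starts at byte 3)
Byte[6]=E9: 3-byte lead, need 2 cont bytes. acc=0x9
Byte[7]=A1: continuation. acc=(acc<<6)|0x21=0x261
Byte[8]=9E: continuation. acc=(acc<<6)|0x1E=0x985E
Completed: cp=U+985E (starts at byte 6)
Byte[9]=D7: 2-byte lead, need 1 cont bytes. acc=0x17
Byte[10]=A4: continuation. acc=(acc<<6)|0x24=0x5E4
Completed: cp=U+05E4 (starts at byte 9)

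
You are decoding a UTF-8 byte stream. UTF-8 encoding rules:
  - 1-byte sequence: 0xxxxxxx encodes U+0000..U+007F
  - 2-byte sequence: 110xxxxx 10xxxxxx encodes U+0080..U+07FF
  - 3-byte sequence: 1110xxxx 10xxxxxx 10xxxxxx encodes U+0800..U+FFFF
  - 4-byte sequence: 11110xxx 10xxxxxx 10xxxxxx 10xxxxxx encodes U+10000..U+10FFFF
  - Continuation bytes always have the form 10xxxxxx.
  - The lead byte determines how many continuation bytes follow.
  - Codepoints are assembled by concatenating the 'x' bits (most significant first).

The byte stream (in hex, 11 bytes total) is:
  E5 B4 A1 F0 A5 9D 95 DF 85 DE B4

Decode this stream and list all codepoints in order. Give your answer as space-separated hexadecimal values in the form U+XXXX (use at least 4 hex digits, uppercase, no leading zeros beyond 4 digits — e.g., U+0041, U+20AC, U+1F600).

Byte[0]=E5: 3-byte lead, need 2 cont bytes. acc=0x5
Byte[1]=B4: continuation. acc=(acc<<6)|0x34=0x174
Byte[2]=A1: continuation. acc=(acc<<6)|0x21=0x5D21
Completed: cp=U+5D21 (starts at byte 0)
Byte[3]=F0: 4-byte lead, need 3 cont bytes. acc=0x0
Byte[4]=A5: continuation. acc=(acc<<6)|0x25=0x25
Byte[5]=9D: continuation. acc=(acc<<6)|0x1D=0x95D
Byte[6]=95: continuation. acc=(acc<<6)|0x15=0x25755
Completed: cp=U+25755 (starts at byte 3)
Byte[7]=DF: 2-byte lead, need 1 cont bytes. acc=0x1F
Byte[8]=85: continuation. acc=(acc<<6)|0x05=0x7C5
Completed: cp=U+07C5 (starts at byte 7)
Byte[9]=DE: 2-byte lead, need 1 cont bytes. acc=0x1E
Byte[10]=B4: continuation. acc=(acc<<6)|0x34=0x7B4
Completed: cp=U+07B4 (starts at byte 9)

Answer: U+5D21 U+25755 U+07C5 U+07B4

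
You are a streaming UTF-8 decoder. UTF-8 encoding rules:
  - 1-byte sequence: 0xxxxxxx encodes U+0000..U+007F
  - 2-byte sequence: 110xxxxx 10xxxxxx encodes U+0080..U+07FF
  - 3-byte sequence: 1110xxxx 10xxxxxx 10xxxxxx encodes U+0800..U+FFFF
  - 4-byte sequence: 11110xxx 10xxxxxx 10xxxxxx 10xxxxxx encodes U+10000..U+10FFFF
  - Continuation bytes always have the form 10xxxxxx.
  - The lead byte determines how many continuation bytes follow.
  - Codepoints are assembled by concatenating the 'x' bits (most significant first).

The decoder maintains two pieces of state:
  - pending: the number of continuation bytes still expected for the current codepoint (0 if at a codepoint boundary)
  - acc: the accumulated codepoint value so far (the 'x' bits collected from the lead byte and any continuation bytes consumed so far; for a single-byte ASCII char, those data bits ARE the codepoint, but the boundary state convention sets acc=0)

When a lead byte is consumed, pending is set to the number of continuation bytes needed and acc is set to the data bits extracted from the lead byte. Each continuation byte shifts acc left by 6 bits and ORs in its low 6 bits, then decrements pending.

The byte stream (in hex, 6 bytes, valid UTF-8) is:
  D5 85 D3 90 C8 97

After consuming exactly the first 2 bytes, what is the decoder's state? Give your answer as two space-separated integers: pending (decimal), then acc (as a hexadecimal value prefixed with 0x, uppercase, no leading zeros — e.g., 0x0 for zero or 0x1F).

Answer: 0 0x545

Derivation:
Byte[0]=D5: 2-byte lead. pending=1, acc=0x15
Byte[1]=85: continuation. acc=(acc<<6)|0x05=0x545, pending=0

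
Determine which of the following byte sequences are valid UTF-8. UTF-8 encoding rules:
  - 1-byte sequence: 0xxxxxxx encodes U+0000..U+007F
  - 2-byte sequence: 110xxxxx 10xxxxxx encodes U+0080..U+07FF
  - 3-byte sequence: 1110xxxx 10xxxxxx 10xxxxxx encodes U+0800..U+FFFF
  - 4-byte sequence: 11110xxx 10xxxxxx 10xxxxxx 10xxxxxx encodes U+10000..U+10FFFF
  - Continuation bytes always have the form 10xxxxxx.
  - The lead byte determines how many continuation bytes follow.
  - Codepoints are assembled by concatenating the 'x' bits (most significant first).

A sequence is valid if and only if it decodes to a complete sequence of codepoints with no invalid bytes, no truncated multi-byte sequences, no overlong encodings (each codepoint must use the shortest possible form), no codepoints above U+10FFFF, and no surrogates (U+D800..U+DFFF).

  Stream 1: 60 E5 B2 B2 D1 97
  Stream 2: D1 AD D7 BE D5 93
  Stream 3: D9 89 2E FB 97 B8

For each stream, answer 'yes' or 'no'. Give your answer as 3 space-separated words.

Stream 1: decodes cleanly. VALID
Stream 2: decodes cleanly. VALID
Stream 3: error at byte offset 3. INVALID

Answer: yes yes no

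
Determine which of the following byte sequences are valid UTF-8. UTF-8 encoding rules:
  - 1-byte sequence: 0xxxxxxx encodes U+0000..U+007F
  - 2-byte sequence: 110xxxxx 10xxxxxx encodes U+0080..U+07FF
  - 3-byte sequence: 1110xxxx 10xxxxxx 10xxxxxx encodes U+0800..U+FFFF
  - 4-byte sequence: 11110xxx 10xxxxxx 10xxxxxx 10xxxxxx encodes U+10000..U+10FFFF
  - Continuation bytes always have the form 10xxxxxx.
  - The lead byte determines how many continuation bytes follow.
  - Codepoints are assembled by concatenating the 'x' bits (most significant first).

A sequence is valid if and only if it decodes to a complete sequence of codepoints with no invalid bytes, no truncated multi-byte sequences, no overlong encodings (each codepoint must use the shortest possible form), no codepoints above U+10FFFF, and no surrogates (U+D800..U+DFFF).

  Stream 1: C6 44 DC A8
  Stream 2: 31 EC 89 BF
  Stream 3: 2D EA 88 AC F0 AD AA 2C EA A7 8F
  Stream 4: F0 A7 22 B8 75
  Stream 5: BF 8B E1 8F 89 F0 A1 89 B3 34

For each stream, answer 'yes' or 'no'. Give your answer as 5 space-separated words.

Stream 1: error at byte offset 1. INVALID
Stream 2: decodes cleanly. VALID
Stream 3: error at byte offset 7. INVALID
Stream 4: error at byte offset 2. INVALID
Stream 5: error at byte offset 0. INVALID

Answer: no yes no no no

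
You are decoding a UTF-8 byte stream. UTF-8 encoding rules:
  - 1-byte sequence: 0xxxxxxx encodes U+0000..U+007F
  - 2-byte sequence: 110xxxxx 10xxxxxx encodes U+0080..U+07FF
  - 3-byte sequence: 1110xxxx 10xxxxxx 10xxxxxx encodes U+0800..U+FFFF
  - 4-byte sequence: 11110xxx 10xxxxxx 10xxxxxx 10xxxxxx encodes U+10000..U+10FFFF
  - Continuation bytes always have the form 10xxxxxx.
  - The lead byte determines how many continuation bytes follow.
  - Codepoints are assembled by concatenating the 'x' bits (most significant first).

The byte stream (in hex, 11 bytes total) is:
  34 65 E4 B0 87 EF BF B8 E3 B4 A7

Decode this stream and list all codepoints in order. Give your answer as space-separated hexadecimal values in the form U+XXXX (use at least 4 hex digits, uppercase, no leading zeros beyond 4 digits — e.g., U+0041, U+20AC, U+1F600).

Byte[0]=34: 1-byte ASCII. cp=U+0034
Byte[1]=65: 1-byte ASCII. cp=U+0065
Byte[2]=E4: 3-byte lead, need 2 cont bytes. acc=0x4
Byte[3]=B0: continuation. acc=(acc<<6)|0x30=0x130
Byte[4]=87: continuation. acc=(acc<<6)|0x07=0x4C07
Completed: cp=U+4C07 (starts at byte 2)
Byte[5]=EF: 3-byte lead, need 2 cont bytes. acc=0xF
Byte[6]=BF: continuation. acc=(acc<<6)|0x3F=0x3FF
Byte[7]=B8: continuation. acc=(acc<<6)|0x38=0xFFF8
Completed: cp=U+FFF8 (starts at byte 5)
Byte[8]=E3: 3-byte lead, need 2 cont bytes. acc=0x3
Byte[9]=B4: continuation. acc=(acc<<6)|0x34=0xF4
Byte[10]=A7: continuation. acc=(acc<<6)|0x27=0x3D27
Completed: cp=U+3D27 (starts at byte 8)

Answer: U+0034 U+0065 U+4C07 U+FFF8 U+3D27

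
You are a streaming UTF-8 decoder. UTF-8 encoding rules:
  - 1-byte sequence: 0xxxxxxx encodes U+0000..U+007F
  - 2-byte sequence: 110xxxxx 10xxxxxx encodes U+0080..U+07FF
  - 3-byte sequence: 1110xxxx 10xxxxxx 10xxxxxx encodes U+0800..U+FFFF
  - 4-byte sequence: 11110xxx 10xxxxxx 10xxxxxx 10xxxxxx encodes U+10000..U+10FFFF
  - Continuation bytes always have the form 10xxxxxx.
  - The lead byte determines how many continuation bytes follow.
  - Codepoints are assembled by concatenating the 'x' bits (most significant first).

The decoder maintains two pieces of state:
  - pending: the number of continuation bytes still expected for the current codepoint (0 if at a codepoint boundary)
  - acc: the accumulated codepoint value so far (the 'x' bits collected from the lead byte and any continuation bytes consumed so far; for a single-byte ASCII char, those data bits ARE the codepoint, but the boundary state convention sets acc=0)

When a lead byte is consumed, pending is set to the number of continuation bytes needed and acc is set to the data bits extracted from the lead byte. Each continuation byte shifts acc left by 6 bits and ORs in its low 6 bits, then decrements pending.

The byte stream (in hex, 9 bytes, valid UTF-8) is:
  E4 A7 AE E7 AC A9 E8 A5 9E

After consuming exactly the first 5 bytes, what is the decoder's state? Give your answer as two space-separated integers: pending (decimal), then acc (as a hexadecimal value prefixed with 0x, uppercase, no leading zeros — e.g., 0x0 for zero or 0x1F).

Byte[0]=E4: 3-byte lead. pending=2, acc=0x4
Byte[1]=A7: continuation. acc=(acc<<6)|0x27=0x127, pending=1
Byte[2]=AE: continuation. acc=(acc<<6)|0x2E=0x49EE, pending=0
Byte[3]=E7: 3-byte lead. pending=2, acc=0x7
Byte[4]=AC: continuation. acc=(acc<<6)|0x2C=0x1EC, pending=1

Answer: 1 0x1EC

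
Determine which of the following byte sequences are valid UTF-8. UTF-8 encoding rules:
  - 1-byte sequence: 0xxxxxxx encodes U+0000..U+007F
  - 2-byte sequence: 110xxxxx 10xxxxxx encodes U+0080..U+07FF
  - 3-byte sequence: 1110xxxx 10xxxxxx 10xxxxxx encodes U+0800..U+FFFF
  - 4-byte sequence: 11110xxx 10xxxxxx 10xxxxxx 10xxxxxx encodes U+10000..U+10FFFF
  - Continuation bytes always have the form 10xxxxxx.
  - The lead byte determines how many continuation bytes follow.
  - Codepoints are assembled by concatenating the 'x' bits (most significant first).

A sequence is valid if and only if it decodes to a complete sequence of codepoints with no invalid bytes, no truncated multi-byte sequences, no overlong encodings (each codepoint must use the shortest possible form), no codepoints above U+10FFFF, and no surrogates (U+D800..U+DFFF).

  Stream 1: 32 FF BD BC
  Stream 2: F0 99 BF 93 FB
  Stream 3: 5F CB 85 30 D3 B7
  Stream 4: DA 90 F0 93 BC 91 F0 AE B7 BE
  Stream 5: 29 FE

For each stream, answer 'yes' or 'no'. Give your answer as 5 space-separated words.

Answer: no no yes yes no

Derivation:
Stream 1: error at byte offset 1. INVALID
Stream 2: error at byte offset 4. INVALID
Stream 3: decodes cleanly. VALID
Stream 4: decodes cleanly. VALID
Stream 5: error at byte offset 1. INVALID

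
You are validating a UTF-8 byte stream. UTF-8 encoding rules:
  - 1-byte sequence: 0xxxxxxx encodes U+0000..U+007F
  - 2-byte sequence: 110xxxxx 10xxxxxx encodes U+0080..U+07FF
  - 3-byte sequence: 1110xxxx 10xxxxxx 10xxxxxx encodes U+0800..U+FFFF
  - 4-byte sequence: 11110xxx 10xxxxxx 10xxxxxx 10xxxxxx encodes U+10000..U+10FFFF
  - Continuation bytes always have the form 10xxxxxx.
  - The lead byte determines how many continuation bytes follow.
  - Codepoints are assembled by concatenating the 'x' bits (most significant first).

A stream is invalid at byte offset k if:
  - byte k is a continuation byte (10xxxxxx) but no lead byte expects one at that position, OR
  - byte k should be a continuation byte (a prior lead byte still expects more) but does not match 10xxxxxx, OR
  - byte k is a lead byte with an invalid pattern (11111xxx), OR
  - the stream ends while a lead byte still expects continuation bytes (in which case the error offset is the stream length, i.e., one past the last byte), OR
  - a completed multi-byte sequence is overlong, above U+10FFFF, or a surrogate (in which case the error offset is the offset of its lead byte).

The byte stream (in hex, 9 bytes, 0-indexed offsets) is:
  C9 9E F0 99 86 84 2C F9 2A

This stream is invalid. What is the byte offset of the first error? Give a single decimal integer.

Answer: 7

Derivation:
Byte[0]=C9: 2-byte lead, need 1 cont bytes. acc=0x9
Byte[1]=9E: continuation. acc=(acc<<6)|0x1E=0x25E
Completed: cp=U+025E (starts at byte 0)
Byte[2]=F0: 4-byte lead, need 3 cont bytes. acc=0x0
Byte[3]=99: continuation. acc=(acc<<6)|0x19=0x19
Byte[4]=86: continuation. acc=(acc<<6)|0x06=0x646
Byte[5]=84: continuation. acc=(acc<<6)|0x04=0x19184
Completed: cp=U+19184 (starts at byte 2)
Byte[6]=2C: 1-byte ASCII. cp=U+002C
Byte[7]=F9: INVALID lead byte (not 0xxx/110x/1110/11110)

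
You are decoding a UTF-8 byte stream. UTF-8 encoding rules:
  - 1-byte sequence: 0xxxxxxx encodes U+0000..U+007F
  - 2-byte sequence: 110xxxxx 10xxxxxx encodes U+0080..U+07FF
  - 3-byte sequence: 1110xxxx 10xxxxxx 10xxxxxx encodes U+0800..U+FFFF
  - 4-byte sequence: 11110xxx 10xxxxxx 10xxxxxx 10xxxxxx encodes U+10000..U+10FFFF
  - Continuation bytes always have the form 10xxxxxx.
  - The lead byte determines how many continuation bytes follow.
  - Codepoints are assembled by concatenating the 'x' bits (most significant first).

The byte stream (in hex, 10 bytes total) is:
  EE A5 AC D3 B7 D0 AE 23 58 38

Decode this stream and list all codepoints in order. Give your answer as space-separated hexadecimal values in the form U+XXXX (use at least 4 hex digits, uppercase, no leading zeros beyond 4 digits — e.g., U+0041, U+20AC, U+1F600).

Byte[0]=EE: 3-byte lead, need 2 cont bytes. acc=0xE
Byte[1]=A5: continuation. acc=(acc<<6)|0x25=0x3A5
Byte[2]=AC: continuation. acc=(acc<<6)|0x2C=0xE96C
Completed: cp=U+E96C (starts at byte 0)
Byte[3]=D3: 2-byte lead, need 1 cont bytes. acc=0x13
Byte[4]=B7: continuation. acc=(acc<<6)|0x37=0x4F7
Completed: cp=U+04F7 (starts at byte 3)
Byte[5]=D0: 2-byte lead, need 1 cont bytes. acc=0x10
Byte[6]=AE: continuation. acc=(acc<<6)|0x2E=0x42E
Completed: cp=U+042E (starts at byte 5)
Byte[7]=23: 1-byte ASCII. cp=U+0023
Byte[8]=58: 1-byte ASCII. cp=U+0058
Byte[9]=38: 1-byte ASCII. cp=U+0038

Answer: U+E96C U+04F7 U+042E U+0023 U+0058 U+0038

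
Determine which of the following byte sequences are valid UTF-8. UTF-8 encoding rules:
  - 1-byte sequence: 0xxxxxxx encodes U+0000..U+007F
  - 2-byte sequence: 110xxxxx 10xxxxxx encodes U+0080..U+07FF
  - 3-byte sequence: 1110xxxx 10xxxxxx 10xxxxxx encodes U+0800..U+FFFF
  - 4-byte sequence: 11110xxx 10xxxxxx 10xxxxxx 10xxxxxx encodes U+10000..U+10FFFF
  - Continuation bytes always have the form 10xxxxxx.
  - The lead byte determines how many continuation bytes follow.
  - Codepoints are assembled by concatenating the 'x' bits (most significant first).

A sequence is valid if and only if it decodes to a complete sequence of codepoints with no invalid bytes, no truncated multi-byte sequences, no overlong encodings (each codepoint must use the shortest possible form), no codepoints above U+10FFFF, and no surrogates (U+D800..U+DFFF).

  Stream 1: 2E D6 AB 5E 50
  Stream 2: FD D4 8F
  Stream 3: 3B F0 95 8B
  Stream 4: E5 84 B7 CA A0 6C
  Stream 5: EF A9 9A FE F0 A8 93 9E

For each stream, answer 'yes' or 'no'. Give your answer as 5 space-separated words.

Stream 1: decodes cleanly. VALID
Stream 2: error at byte offset 0. INVALID
Stream 3: error at byte offset 4. INVALID
Stream 4: decodes cleanly. VALID
Stream 5: error at byte offset 3. INVALID

Answer: yes no no yes no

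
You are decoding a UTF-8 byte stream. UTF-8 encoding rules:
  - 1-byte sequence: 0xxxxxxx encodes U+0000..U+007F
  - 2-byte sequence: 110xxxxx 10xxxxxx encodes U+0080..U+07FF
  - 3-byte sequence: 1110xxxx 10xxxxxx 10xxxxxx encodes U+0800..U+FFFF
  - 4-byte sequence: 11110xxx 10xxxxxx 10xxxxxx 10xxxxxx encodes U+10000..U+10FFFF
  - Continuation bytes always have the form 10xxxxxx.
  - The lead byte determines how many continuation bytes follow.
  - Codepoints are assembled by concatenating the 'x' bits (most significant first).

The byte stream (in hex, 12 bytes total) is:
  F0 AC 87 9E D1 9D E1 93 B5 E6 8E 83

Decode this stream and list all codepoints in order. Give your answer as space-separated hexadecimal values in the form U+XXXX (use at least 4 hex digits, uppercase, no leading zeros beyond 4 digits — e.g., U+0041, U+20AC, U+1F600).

Answer: U+2C1DE U+045D U+14F5 U+6383

Derivation:
Byte[0]=F0: 4-byte lead, need 3 cont bytes. acc=0x0
Byte[1]=AC: continuation. acc=(acc<<6)|0x2C=0x2C
Byte[2]=87: continuation. acc=(acc<<6)|0x07=0xB07
Byte[3]=9E: continuation. acc=(acc<<6)|0x1E=0x2C1DE
Completed: cp=U+2C1DE (starts at byte 0)
Byte[4]=D1: 2-byte lead, need 1 cont bytes. acc=0x11
Byte[5]=9D: continuation. acc=(acc<<6)|0x1D=0x45D
Completed: cp=U+045D (starts at byte 4)
Byte[6]=E1: 3-byte lead, need 2 cont bytes. acc=0x1
Byte[7]=93: continuation. acc=(acc<<6)|0x13=0x53
Byte[8]=B5: continuation. acc=(acc<<6)|0x35=0x14F5
Completed: cp=U+14F5 (starts at byte 6)
Byte[9]=E6: 3-byte lead, need 2 cont bytes. acc=0x6
Byte[10]=8E: continuation. acc=(acc<<6)|0x0E=0x18E
Byte[11]=83: continuation. acc=(acc<<6)|0x03=0x6383
Completed: cp=U+6383 (starts at byte 9)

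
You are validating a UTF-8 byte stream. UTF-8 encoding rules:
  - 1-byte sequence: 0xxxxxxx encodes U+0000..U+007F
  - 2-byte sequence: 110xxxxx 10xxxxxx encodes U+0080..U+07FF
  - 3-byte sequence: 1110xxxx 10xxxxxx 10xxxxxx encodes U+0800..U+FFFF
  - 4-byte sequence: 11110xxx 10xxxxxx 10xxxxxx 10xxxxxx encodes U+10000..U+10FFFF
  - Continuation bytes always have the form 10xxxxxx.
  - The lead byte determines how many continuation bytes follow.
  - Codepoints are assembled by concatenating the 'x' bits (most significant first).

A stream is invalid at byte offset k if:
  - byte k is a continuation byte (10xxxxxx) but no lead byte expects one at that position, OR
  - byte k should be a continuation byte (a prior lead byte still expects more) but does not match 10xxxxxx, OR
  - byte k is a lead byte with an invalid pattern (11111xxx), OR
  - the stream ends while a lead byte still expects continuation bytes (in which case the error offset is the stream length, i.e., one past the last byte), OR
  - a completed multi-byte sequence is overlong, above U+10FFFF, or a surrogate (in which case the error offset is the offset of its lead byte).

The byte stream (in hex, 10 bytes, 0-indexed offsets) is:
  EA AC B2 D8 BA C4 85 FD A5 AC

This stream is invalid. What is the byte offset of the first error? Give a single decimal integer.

Answer: 7

Derivation:
Byte[0]=EA: 3-byte lead, need 2 cont bytes. acc=0xA
Byte[1]=AC: continuation. acc=(acc<<6)|0x2C=0x2AC
Byte[2]=B2: continuation. acc=(acc<<6)|0x32=0xAB32
Completed: cp=U+AB32 (starts at byte 0)
Byte[3]=D8: 2-byte lead, need 1 cont bytes. acc=0x18
Byte[4]=BA: continuation. acc=(acc<<6)|0x3A=0x63A
Completed: cp=U+063A (starts at byte 3)
Byte[5]=C4: 2-byte lead, need 1 cont bytes. acc=0x4
Byte[6]=85: continuation. acc=(acc<<6)|0x05=0x105
Completed: cp=U+0105 (starts at byte 5)
Byte[7]=FD: INVALID lead byte (not 0xxx/110x/1110/11110)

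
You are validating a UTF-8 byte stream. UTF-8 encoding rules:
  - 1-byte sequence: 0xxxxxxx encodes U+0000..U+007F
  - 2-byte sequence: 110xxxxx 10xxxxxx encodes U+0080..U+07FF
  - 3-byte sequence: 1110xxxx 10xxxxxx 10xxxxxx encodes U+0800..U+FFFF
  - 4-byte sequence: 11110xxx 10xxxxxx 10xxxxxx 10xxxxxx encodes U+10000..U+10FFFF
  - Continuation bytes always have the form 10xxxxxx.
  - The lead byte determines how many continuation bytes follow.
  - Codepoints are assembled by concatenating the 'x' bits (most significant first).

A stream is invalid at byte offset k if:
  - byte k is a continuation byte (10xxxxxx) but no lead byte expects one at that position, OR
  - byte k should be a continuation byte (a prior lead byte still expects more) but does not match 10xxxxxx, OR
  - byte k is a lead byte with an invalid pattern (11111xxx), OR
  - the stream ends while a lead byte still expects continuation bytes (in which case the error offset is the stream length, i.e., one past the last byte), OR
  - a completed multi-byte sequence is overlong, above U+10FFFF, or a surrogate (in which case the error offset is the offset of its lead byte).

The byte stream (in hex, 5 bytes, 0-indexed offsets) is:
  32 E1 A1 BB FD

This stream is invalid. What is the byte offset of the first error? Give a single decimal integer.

Answer: 4

Derivation:
Byte[0]=32: 1-byte ASCII. cp=U+0032
Byte[1]=E1: 3-byte lead, need 2 cont bytes. acc=0x1
Byte[2]=A1: continuation. acc=(acc<<6)|0x21=0x61
Byte[3]=BB: continuation. acc=(acc<<6)|0x3B=0x187B
Completed: cp=U+187B (starts at byte 1)
Byte[4]=FD: INVALID lead byte (not 0xxx/110x/1110/11110)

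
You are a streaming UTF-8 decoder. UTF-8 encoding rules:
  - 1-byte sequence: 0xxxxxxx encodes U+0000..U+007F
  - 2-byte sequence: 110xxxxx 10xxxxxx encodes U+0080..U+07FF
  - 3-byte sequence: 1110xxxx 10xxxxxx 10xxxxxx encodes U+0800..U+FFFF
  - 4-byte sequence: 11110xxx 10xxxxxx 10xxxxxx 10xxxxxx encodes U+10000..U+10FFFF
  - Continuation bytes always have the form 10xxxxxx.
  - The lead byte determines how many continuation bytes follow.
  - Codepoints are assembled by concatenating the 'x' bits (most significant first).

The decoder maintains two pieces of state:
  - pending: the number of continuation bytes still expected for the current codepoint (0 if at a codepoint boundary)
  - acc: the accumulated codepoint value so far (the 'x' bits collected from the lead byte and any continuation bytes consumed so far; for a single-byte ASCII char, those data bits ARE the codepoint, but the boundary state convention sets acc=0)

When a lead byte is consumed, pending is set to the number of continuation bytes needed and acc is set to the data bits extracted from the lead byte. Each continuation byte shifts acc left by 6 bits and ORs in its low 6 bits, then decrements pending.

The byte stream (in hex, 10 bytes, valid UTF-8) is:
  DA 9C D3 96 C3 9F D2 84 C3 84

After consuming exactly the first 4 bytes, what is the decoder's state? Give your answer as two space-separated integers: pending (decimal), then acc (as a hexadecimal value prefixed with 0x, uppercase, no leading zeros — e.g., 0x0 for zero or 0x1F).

Byte[0]=DA: 2-byte lead. pending=1, acc=0x1A
Byte[1]=9C: continuation. acc=(acc<<6)|0x1C=0x69C, pending=0
Byte[2]=D3: 2-byte lead. pending=1, acc=0x13
Byte[3]=96: continuation. acc=(acc<<6)|0x16=0x4D6, pending=0

Answer: 0 0x4D6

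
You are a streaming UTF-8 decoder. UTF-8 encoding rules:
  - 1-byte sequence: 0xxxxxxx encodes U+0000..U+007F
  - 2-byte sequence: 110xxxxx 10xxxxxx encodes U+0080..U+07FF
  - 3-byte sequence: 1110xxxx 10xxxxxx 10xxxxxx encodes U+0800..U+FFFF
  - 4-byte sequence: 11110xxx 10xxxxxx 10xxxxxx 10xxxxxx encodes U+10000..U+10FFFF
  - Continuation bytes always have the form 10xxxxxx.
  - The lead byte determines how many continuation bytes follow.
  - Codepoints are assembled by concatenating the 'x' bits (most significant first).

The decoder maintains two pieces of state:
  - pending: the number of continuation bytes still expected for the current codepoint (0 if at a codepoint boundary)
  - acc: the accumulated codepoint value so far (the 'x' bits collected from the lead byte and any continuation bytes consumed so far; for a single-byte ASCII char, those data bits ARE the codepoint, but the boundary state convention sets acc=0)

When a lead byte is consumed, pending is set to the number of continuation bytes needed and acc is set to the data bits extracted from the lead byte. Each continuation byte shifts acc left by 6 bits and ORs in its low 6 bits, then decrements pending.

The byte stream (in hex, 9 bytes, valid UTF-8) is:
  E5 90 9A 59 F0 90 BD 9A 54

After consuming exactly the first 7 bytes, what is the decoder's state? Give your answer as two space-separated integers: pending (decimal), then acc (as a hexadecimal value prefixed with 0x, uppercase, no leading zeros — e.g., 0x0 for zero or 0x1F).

Byte[0]=E5: 3-byte lead. pending=2, acc=0x5
Byte[1]=90: continuation. acc=(acc<<6)|0x10=0x150, pending=1
Byte[2]=9A: continuation. acc=(acc<<6)|0x1A=0x541A, pending=0
Byte[3]=59: 1-byte. pending=0, acc=0x0
Byte[4]=F0: 4-byte lead. pending=3, acc=0x0
Byte[5]=90: continuation. acc=(acc<<6)|0x10=0x10, pending=2
Byte[6]=BD: continuation. acc=(acc<<6)|0x3D=0x43D, pending=1

Answer: 1 0x43D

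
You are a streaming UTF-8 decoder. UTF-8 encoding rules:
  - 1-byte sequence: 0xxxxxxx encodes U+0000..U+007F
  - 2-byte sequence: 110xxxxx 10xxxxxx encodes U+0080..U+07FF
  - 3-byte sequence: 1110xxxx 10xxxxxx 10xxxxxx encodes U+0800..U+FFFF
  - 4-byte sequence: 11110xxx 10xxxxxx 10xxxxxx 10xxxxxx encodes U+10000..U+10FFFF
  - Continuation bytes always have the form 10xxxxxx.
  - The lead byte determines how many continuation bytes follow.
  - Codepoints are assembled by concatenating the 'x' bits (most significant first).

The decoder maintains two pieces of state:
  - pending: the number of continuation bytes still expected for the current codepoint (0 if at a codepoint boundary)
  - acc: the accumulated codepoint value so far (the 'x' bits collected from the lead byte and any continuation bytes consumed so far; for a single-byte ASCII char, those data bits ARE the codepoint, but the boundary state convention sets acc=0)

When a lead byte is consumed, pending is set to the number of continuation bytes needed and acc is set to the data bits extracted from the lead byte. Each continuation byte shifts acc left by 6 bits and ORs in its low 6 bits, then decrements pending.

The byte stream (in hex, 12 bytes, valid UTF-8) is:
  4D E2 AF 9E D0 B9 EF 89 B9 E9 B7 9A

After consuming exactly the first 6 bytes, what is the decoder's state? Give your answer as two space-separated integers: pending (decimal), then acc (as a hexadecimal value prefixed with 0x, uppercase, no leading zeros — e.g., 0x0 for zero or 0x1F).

Answer: 0 0x439

Derivation:
Byte[0]=4D: 1-byte. pending=0, acc=0x0
Byte[1]=E2: 3-byte lead. pending=2, acc=0x2
Byte[2]=AF: continuation. acc=(acc<<6)|0x2F=0xAF, pending=1
Byte[3]=9E: continuation. acc=(acc<<6)|0x1E=0x2BDE, pending=0
Byte[4]=D0: 2-byte lead. pending=1, acc=0x10
Byte[5]=B9: continuation. acc=(acc<<6)|0x39=0x439, pending=0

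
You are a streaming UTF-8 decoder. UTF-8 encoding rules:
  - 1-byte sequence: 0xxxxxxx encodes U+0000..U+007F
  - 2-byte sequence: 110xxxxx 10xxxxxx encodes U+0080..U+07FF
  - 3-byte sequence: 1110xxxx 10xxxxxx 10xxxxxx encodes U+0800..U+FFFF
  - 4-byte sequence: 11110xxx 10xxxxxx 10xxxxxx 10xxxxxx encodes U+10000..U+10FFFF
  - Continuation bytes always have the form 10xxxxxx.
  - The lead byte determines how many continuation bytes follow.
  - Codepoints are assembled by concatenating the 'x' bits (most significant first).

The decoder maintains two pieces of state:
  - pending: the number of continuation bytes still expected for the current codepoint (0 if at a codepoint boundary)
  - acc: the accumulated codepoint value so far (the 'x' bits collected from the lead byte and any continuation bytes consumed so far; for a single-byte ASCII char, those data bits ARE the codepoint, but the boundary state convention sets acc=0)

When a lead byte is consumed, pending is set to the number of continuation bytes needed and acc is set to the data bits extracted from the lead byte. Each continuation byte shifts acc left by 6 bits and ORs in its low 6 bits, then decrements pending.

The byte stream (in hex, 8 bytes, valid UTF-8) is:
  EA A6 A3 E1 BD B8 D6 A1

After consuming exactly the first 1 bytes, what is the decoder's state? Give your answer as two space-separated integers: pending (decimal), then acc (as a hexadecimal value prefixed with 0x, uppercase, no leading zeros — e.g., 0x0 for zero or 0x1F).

Answer: 2 0xA

Derivation:
Byte[0]=EA: 3-byte lead. pending=2, acc=0xA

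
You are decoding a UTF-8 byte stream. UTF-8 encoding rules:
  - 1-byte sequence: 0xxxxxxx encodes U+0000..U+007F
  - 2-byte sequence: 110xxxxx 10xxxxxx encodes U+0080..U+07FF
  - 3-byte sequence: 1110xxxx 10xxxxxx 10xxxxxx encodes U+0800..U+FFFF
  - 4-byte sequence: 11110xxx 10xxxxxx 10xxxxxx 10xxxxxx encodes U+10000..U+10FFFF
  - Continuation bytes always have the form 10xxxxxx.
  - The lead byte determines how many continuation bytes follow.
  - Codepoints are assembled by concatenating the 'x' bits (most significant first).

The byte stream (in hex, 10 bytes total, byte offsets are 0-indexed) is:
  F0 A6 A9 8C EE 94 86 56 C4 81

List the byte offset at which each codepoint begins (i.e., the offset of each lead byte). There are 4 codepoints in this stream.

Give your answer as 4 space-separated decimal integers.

Byte[0]=F0: 4-byte lead, need 3 cont bytes. acc=0x0
Byte[1]=A6: continuation. acc=(acc<<6)|0x26=0x26
Byte[2]=A9: continuation. acc=(acc<<6)|0x29=0x9A9
Byte[3]=8C: continuation. acc=(acc<<6)|0x0C=0x26A4C
Completed: cp=U+26A4C (starts at byte 0)
Byte[4]=EE: 3-byte lead, need 2 cont bytes. acc=0xE
Byte[5]=94: continuation. acc=(acc<<6)|0x14=0x394
Byte[6]=86: continuation. acc=(acc<<6)|0x06=0xE506
Completed: cp=U+E506 (starts at byte 4)
Byte[7]=56: 1-byte ASCII. cp=U+0056
Byte[8]=C4: 2-byte lead, need 1 cont bytes. acc=0x4
Byte[9]=81: continuation. acc=(acc<<6)|0x01=0x101
Completed: cp=U+0101 (starts at byte 8)

Answer: 0 4 7 8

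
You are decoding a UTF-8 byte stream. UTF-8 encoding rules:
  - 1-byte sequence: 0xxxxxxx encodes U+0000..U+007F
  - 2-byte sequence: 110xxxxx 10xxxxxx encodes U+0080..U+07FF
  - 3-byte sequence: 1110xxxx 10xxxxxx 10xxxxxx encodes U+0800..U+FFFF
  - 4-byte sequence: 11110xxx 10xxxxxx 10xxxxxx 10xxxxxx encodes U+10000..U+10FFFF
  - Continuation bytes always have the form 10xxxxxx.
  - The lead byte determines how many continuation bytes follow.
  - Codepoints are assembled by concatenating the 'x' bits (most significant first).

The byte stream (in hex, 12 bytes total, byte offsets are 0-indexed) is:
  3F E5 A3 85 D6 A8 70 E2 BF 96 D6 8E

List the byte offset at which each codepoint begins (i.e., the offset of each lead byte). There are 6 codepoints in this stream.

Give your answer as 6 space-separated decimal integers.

Answer: 0 1 4 6 7 10

Derivation:
Byte[0]=3F: 1-byte ASCII. cp=U+003F
Byte[1]=E5: 3-byte lead, need 2 cont bytes. acc=0x5
Byte[2]=A3: continuation. acc=(acc<<6)|0x23=0x163
Byte[3]=85: continuation. acc=(acc<<6)|0x05=0x58C5
Completed: cp=U+58C5 (starts at byte 1)
Byte[4]=D6: 2-byte lead, need 1 cont bytes. acc=0x16
Byte[5]=A8: continuation. acc=(acc<<6)|0x28=0x5A8
Completed: cp=U+05A8 (starts at byte 4)
Byte[6]=70: 1-byte ASCII. cp=U+0070
Byte[7]=E2: 3-byte lead, need 2 cont bytes. acc=0x2
Byte[8]=BF: continuation. acc=(acc<<6)|0x3F=0xBF
Byte[9]=96: continuation. acc=(acc<<6)|0x16=0x2FD6
Completed: cp=U+2FD6 (starts at byte 7)
Byte[10]=D6: 2-byte lead, need 1 cont bytes. acc=0x16
Byte[11]=8E: continuation. acc=(acc<<6)|0x0E=0x58E
Completed: cp=U+058E (starts at byte 10)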